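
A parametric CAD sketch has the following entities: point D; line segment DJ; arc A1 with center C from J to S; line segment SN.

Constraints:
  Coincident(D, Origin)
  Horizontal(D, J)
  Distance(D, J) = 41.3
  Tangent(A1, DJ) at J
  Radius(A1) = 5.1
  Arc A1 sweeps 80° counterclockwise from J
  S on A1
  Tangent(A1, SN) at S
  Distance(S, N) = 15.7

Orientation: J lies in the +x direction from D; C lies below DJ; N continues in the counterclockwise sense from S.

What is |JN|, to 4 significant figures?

21.15

D is at the origin; DJ is horizontal with |DJ| = 41.3 and J on the +x side, so J = (41.30, 0.000). Since A1 is tangent to DJ there, CJ ⟂ DJ, so C = J + (0, -5.1) = (41.30, -5.100). On A1, J sits at bearing 90° from C; an 80° counterclockwise sweep puts S at bearing 170°, so S = C + 5.1·(cos 170°, sin 170°) = (36.28, -4.214). Tangency of A1 to SN means the radius CS is perpendicular to SN, so SN runs along (−sin 170°, cos 170°); with |SN| = 15.7, N = (33.55, -19.68). Then |JN| = |N − J| = 21.15.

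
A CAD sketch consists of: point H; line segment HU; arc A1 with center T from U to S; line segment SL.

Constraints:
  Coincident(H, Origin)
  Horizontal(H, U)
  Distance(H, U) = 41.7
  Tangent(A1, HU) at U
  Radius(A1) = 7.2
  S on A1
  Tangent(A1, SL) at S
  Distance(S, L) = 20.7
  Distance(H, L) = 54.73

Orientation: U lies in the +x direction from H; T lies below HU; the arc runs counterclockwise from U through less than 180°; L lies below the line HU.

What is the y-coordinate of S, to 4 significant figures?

-11.05

Checks: |TS| = 7.200 ✓; ∠(TS, SL) = 90.00° ✓; |SL| = 20.70 ✓; |HL| = 54.73 ✓.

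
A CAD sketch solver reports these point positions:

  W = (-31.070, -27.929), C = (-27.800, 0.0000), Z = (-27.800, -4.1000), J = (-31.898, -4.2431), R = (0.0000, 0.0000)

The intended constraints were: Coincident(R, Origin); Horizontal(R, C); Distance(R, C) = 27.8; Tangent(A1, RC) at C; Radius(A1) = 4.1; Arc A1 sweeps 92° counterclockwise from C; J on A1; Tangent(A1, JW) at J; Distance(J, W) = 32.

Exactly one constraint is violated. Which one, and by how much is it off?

Distance(J, W) = 32 — off by 8.30.

R = (0.00, 0.00) ✓; R.y = 0.00, C.y = 0.00 ✓; |RC| = 27.80 ✓; ∠(ZC, CR) = 90.00° ✓; |ZC| = 4.100 ✓; bearing(Z→J) − bearing(Z→C) = 92.00° ✓; |ZJ| = 4.100 ✓; ∠(ZJ, JW) = 90.00° ✓; |JW| = 23.70 ✗.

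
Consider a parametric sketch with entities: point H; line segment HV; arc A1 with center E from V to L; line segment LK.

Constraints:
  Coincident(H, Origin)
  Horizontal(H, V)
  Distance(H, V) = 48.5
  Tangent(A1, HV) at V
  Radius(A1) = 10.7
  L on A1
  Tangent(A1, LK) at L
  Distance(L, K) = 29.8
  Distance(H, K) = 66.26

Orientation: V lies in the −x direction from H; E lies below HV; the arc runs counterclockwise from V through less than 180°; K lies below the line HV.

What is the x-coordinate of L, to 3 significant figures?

-58.8

H is at the origin; HV is horizontal with |HV| = 48.5 and V on the −x side, so V = (-48.5, 0.00). A1 meets HV tangentially, so EV is at right angles to HV, so E = V + (0, -10.7) = (-48.5, -10.7). Since EL ⟂ LK (tangency), |EK| = √(10.7² + 29.8²) = 31.7 regardless of where L sits on A1. So K lies on both circle(H, 66.26) and circle(E, 31.7); the below-HV intersection is K = (-51.0, -42.3). L is the foot of the tangent from K: L = (-58.8, -13.5).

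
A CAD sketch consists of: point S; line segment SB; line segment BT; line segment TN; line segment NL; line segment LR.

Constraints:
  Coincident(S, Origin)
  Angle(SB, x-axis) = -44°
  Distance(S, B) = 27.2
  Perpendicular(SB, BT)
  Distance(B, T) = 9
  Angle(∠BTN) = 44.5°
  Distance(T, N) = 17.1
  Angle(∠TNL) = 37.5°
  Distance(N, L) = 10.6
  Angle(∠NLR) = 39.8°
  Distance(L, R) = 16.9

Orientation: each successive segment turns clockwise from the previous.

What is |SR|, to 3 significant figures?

13.4

S is at the origin; SB runs at -44.0° with length 27.2, so B = (19.6, -18.9). The perpendicularity gives BT at right angles to SB, so BT runs at -134°; with |BT| = 9.0, T = (13.3, -25.4). ∠BTN = 44.5° gives TN at 90.5° from the x-axis; with |TN| = 17.1, N = (13.2, -8.27). ∠TNL = 37.5° gives NL at -52.0° from the x-axis; with |NL| = 10.6, L = (19.7, -16.6). ∠NLR = 39.8° gives LR at 168° from the x-axis; with |LR| = 16.9, R = (3.17, -13.1). Then |SR| = |R − S| = 13.4.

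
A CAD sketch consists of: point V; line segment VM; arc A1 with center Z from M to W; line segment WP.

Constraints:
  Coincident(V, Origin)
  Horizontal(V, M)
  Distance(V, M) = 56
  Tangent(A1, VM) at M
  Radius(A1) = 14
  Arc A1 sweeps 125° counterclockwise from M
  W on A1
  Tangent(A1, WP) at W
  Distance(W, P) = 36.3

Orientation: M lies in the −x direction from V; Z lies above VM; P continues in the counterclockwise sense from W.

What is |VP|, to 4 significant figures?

83.37

On A1, M sits at bearing -90° from Z; a 125° counterclockwise sweep puts W at bearing 35°, so W = Z + 14.0·(cos 35°, sin 35°) = (-44.53, 22.03). A1 meets WP tangentially, so ZW is at right angles to WP, so WP runs along (−sin 35°, cos 35°); with |WP| = 36.3, P = (-65.35, 51.77). Then |VP| = |P − V| = 83.37.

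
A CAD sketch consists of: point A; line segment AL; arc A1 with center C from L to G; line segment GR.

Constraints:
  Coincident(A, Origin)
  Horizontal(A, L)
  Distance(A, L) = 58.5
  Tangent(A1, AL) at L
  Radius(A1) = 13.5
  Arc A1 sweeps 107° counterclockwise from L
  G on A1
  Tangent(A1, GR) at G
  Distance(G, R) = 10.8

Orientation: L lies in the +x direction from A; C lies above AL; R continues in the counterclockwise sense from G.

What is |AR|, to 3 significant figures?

73.7

A is at the origin; A and L share the same y with |AL| = 58.5 and L on the +x side, so L = (58.5, 0.00). The tangent condition forces CL to be normal to AL, so C = L + (0, 13.5) = (58.5, 13.5). On A1, L sits at bearing -90° from C; a 107° counterclockwise sweep puts G at bearing 17°, so G = C + 13.5·(cos 17°, sin 17°) = (71.4, 17.4). Since A1 is tangent to GR there, CG ⟂ GR, so GR runs along (−sin 17°, cos 17°); with |GR| = 10.8, R = (68.3, 27.8). Then |AR| = |R − A| = 73.7.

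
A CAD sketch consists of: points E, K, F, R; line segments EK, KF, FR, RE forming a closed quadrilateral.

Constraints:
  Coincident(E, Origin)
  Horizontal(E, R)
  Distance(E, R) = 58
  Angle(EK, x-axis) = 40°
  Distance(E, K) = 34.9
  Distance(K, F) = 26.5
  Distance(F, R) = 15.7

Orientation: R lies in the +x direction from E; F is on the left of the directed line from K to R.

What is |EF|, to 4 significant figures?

54.01

Checks: |KF| = 26.50 ✓; |FR| = 15.70 ✓.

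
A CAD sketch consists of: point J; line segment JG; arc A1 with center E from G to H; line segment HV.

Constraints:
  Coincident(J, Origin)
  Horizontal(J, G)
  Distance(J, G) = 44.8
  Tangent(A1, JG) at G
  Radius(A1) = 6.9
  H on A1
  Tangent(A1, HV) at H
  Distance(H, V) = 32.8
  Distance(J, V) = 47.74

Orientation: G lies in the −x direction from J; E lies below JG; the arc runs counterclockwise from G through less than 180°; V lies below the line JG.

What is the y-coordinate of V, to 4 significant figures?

-37.03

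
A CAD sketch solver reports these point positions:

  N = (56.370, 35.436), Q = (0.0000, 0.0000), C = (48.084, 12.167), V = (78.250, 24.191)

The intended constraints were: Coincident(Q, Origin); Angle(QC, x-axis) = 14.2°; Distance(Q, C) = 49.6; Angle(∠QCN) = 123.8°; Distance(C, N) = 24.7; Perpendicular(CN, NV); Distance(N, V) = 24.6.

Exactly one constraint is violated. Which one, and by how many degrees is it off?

Perpendicular(CN, NV) — off by 7.60°.

Q = (0.00, 0.00) ✓; QC at 14.20° ✓; |QC| = 49.60 ✓; ∠QCN = 123.8° ✓; |CN| = 24.70 ✓; ∠(CN, NV) = 97.60° ✗; |NV| = 24.60 ✓.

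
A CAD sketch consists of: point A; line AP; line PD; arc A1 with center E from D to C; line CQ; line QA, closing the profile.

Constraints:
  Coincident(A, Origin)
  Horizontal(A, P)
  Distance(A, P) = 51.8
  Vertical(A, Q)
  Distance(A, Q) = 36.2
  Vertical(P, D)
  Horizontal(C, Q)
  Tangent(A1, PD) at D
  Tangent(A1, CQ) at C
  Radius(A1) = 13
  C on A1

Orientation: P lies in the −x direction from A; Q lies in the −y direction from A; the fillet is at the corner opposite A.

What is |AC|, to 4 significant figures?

53.06

A is at the origin; A and P share the same y with |AP| = 51.8 and P on the −x side, so P = (-51.80, 0.000). AQ is vertical with |AQ| = 36.2 and Q on the −y side, so Q = (0.000, -36.20). The virtual corner opposite A is at (-51.80, -36.20). Tangency of A1 to PD means the radius ED is perpendicular to PD and since A1 is tangent to CQ there, EC ⟂ CQ, with radius 13.0, so the center E sits 13.0 in from both sides at E = (-38.80, -23.20). That places the tangent points at D = (-51.80, -23.20) on PD and C = (-38.80, -36.20) on CQ. Then |AC| = |C − A| = 53.06.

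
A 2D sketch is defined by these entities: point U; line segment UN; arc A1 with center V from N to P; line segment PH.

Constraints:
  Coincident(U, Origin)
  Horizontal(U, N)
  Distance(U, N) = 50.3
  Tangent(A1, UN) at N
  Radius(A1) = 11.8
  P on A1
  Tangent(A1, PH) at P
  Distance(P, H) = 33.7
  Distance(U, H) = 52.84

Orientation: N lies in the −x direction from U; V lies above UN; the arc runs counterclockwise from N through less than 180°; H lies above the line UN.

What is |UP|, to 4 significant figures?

39.87

U is at the origin; UN is horizontal with |UN| = 50.3 and N on the −x side, so N = (-50.30, 0.000). A1 meets UN tangentially, so VN is at right angles to UN, so V = N + (0, 11.8) = (-50.30, 11.80). Since VP ⟂ PH (tangency), |VH| = √(11.8² + 33.7²) = 35.71 regardless of where P sits on A1. So H lies on both circle(U, 52.84) and circle(V, 35.71); the above-UN intersection is H = (-31.70, 42.28). P is the foot of the tangent from H: P = (-38.76, 9.326).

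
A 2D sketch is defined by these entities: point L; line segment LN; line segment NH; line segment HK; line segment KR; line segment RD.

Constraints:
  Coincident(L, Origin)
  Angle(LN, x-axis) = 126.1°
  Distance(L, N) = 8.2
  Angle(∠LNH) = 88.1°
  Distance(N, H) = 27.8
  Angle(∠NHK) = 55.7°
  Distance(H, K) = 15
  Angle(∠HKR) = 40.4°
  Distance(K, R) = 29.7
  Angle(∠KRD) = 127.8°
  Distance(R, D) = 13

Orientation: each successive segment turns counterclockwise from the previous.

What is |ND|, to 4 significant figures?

36.57

L is at the origin; LN runs at 126.1° with length 8.2, so N = (-4.831, 6.626). ∠LNH = 88.1° gives NH at -142.0° from the x-axis; with |NH| = 27.8, H = (-26.74, -10.49). ∠NHK = 55.7° gives HK at -17.70° from the x-axis; with |HK| = 15.0, K = (-12.45, -15.05). ∠HKR = 40.4° gives KR at 121.9° from the x-axis; with |KR| = 29.7, R = (-28.14, 10.16). ∠KRD = 127.8° gives RD at 174.1° from the x-axis; with |RD| = 13.0, D = (-41.07, 11.50). Then |ND| = |D − N| = 36.57.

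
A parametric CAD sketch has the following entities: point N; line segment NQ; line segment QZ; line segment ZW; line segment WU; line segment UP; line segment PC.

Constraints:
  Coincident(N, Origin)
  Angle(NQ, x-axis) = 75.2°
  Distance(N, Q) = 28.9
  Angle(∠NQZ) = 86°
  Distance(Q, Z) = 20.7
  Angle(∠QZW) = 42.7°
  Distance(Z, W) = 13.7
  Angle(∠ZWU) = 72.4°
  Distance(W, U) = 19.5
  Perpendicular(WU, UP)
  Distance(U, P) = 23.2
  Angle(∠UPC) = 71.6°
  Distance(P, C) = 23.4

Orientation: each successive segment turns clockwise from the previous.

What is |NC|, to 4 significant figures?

33.86

N is at the origin; NQ runs at 75.2° with length 28.9, so Q = (7.382, 27.94). ∠NQZ = 86.0° gives QZ at -18.80° from the x-axis; with |QZ| = 20.7, Z = (26.98, 21.27). ∠QZW = 42.7° gives ZW at -156.1° from the x-axis; with |ZW| = 13.7, W = (14.45, 15.72). ∠ZWU = 72.4° gives WU at 96.30° from the x-axis; with |WU| = 19.5, U = (12.31, 35.10). WU ⟂ UP, so UP runs at 6.300°; with |UP| = 23.2, P = (35.37, 37.65). ∠UPC = 71.6° gives PC at -102.1° from the x-axis; with |PC| = 23.4, C = (30.47, 14.77). Then |NC| = |C − N| = 33.86.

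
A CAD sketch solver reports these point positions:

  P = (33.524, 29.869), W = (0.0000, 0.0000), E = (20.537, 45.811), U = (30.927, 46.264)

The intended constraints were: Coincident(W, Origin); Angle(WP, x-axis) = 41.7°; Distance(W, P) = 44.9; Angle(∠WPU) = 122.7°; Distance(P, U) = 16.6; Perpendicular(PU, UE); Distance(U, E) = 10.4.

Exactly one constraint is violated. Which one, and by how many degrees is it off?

Perpendicular(PU, UE) — off by 6.50°.

W = (0.00, 0.00) ✓; WP at 41.70° ✓; |WP| = 44.90 ✓; ∠WPU = 122.7° ✓; |PU| = 16.60 ✓; ∠(PU, UE) = 83.50° ✗; |UE| = 10.40 ✓.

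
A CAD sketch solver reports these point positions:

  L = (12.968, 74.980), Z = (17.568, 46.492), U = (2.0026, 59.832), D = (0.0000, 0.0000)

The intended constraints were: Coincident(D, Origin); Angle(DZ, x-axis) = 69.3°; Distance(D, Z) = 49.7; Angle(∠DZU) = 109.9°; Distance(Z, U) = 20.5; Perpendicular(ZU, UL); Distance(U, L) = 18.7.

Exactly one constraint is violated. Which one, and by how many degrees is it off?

Perpendicular(ZU, UL) — off by 4.70°.

D = (0.00, 0.00) ✓; DZ at 69.30° ✓; |DZ| = 49.70 ✓; ∠DZU = 109.9° ✓; |ZU| = 20.50 ✓; ∠(ZU, UL) = 85.30° ✗; |UL| = 18.70 ✓.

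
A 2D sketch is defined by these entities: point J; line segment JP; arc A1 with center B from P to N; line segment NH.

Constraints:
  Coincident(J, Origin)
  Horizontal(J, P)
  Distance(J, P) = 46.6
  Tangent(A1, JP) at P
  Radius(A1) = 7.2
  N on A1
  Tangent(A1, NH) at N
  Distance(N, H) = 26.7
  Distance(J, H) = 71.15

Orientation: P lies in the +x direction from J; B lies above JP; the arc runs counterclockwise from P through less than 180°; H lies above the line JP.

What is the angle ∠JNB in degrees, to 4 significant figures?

32.85°

Checks: J.y = 0.00, P.y = 0.00 ✓; |BN| = 7.200 ✓; ∠(BN, NH) = 90.00° ✓; |NH| = 26.70 ✓; |JH| = 71.15 ✓.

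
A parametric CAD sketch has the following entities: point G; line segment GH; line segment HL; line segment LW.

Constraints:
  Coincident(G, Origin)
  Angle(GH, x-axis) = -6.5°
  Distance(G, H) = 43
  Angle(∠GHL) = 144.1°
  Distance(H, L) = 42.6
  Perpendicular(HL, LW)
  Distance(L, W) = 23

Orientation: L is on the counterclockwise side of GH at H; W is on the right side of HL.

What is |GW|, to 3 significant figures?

91.2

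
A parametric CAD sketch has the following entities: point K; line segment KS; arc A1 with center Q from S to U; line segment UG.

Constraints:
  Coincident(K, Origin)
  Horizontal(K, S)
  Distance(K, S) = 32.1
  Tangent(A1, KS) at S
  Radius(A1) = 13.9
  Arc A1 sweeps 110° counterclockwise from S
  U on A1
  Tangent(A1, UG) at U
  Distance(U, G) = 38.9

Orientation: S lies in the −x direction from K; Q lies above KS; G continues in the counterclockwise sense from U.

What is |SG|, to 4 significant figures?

55.21

K is at the origin; K and S share the same y with |KS| = 32.1 and S on the −x side, so S = (-32.10, 0.000). The tangent condition forces QS to be normal to KS, so Q = S + (0, 13.9) = (-32.10, 13.90). On A1, S sits at bearing -90° from Q; a 110° counterclockwise sweep puts U at bearing 20°, so U = Q + 13.9·(cos 20°, sin 20°) = (-19.04, 18.65). Since A1 is tangent to UG there, QU ⟂ UG, so UG runs along (−sin 20°, cos 20°); with |UG| = 38.9, G = (-32.34, 55.21). Then |SG| = |G − S| = 55.21.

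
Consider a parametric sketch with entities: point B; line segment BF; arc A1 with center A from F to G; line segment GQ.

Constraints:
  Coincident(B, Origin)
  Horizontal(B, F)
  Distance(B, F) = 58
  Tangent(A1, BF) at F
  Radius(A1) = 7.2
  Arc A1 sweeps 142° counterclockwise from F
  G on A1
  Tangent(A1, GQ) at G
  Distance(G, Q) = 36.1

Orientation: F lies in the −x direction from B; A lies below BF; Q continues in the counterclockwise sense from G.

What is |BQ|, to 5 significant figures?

48.857

B is at the origin; B and F share the same y with |BF| = 58.0 and F on the −x side, so F = (-58.000, 0.0000). A1 meets BF tangentially, so AF is at right angles to BF, so A = F + (0, -7.2) = (-58.000, -7.2000). On A1, F sits at bearing 90° from A; a 142° counterclockwise sweep puts G at bearing 232°, so G = A + 7.2·(cos 232°, sin 232°) = (-62.433, -12.874). Tangency of A1 to GQ means the radius AG is perpendicular to GQ, so GQ runs along (−sin 232°, cos 232°); with |GQ| = 36.1, Q = (-33.986, -35.099). Then |BQ| = |Q − B| = 48.857.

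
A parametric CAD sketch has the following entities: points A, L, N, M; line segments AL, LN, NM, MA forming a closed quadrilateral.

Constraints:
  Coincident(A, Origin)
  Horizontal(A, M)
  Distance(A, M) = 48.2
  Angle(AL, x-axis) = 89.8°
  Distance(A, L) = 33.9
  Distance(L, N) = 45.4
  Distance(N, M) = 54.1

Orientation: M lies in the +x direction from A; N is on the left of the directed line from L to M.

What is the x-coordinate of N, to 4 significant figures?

41.01

Checks: |LN| = 45.40 ✓; |NM| = 54.10 ✓.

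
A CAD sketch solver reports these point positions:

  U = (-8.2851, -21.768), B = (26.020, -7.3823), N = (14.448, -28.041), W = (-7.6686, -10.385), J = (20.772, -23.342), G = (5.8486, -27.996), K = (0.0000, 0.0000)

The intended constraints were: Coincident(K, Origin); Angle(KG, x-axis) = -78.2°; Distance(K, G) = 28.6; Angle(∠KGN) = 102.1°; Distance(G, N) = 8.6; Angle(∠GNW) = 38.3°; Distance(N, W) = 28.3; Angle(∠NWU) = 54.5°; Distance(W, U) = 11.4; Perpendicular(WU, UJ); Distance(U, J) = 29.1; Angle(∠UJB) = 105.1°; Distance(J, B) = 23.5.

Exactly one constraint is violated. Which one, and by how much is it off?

Distance(J, B) = 23.5 — off by 6.70.

K = (0.00, 0.00) ✓; KG at -78.20° ✓; |KG| = 28.60 ✓; ∠KGN = 102.1° ✓; |GN| = 8.600 ✓; ∠GNW = 38.30° ✓; |NW| = 28.30 ✓; ∠NWU = 54.50° ✓; |WU| = 11.40 ✓; ∠(WU, UJ) = 90.00° ✓; |UJ| = 29.10 ✓; ∠UJB = 105.1° ✓; |JB| = 16.80 ✗.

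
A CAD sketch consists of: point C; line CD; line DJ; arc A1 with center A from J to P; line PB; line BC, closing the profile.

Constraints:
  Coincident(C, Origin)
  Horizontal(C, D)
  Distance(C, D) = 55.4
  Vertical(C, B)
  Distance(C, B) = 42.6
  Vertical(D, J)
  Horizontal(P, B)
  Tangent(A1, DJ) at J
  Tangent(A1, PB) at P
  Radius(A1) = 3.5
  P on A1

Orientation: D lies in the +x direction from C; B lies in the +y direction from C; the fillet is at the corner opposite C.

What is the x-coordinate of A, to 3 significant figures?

51.9

C is at the origin; CD is horizontal with |CD| = 55.4 and D on the +x side, so D = (55.4, 0.00). C and B share the same x with |CB| = 42.6 and B on the +y side, so B = (0.00, 42.6). The virtual corner opposite C is at (55.4, 42.6). The tangent condition forces AJ to be normal to DJ and since A1 is tangent to PB there, AP ⟂ PB, with radius 3.5, so the center A sits 3.5 in from both sides at A = (51.9, 39.1). So A.x = 51.9.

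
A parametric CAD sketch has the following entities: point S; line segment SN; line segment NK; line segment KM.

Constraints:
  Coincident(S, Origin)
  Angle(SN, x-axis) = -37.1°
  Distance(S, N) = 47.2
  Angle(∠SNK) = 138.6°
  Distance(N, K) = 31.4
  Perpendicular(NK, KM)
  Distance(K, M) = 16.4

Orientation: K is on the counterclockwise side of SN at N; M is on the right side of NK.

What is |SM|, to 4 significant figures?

82.04

∠SNK = 138.6°, so NK runs at -37.1° + (180° − 138.6°) = 4.300° from the x-axis; with |NK| = 31.4, K = N + 31.4·(cos 4.300°, sin 4.300°) = (68.96, -26.12). NK is perpendicular to KM; with |KM| = 16.4 on the right of NK, M = K + 16.4·(0.07498, -0.9972) = (70.19, -42.47). Then |SM| = |M − S| = 82.04.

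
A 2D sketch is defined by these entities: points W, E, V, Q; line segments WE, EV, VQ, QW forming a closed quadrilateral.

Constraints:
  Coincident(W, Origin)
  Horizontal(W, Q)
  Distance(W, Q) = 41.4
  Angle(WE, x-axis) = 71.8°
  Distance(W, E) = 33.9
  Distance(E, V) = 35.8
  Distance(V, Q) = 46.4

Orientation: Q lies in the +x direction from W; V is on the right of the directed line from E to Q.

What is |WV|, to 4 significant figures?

5.000

W is at the origin; WQ is horizontal with |WQ| = 41.4 and Q in +x, so Q = (41.4, 0). WE runs at 71.8° with |WE| = 33.9, so E = (10.59, 32.20). V is determined by |EV| = 35.8 and |VQ| = 46.4 together: it lies at the intersection of circle(E, 35.8) and circle(Q, 46.4). With |EQ| = 44.57, the foot of the radical line on EQ is 12.51 from E and the perpendicular offset is √(35.8² − 12.51²) = 33.54. Taking the right-of-EQ solution: V = (-5.000, -0.02404).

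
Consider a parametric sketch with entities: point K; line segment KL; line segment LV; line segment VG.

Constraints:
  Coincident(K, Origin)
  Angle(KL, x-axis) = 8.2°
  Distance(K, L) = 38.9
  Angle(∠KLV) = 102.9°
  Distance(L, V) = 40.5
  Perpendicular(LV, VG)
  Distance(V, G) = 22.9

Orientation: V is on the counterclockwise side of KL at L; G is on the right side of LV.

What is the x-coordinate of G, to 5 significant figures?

64.644

K is at the origin; KL runs at 8.2° with length 38.9, so L = 38.9·(cos 8.2°, sin 8.2°) = (38.502, 5.5483). ∠KLV = 102.9°, so LV runs at 8.2° + (180° − 102.9°) = 85.300° from the x-axis; with |LV| = 40.5, V = L + 40.5·(cos 85.300°, sin 85.300°) = (41.821, 45.912). LV ⟂ VG; with |VG| = 22.9 on the right of LV, G = V + 22.9·(0.99664, -0.081939) = (64.644, 44.036). So G.x = 64.644.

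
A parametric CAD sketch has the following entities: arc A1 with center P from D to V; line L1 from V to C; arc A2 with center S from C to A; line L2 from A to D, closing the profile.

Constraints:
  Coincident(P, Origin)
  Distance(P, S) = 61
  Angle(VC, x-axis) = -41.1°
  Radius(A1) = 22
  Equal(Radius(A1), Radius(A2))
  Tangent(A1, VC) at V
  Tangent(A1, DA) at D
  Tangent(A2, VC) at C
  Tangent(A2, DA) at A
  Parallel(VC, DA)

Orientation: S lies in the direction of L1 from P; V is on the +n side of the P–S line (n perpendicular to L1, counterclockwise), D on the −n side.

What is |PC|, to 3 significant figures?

64.8

The slot axis is L1's direction at -41.1°, so u = (cos -41.1°, sin -41.1°) = (0.754, -0.657) and n = (−sin -41.1°, cos -41.1°) = (0.657, 0.754). P is at the origin and S lies 61.0 along u from P, so S = 61.0·u = (46.0, -40.1). Tangency of A1 to both parallel lines with radius 22.0 puts V and D at P ± 22.0·n: V = (14.5, 16.6), D = (-14.5, -16.6). Equal radii place C and A the same way about S: C = S + 22.0·n = (60.4, -23.5), A = S − 22.0·n = (31.5, -56.7). Then |PC| = |C − P| = 64.8.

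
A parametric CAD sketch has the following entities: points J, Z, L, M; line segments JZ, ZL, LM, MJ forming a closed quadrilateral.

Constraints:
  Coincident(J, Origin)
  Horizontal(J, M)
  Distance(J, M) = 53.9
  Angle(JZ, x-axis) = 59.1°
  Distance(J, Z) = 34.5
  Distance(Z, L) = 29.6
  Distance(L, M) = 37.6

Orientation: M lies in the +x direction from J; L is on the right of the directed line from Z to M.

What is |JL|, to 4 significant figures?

16.30

Checks: |ZL| = 29.60 ✓; |LM| = 37.60 ✓.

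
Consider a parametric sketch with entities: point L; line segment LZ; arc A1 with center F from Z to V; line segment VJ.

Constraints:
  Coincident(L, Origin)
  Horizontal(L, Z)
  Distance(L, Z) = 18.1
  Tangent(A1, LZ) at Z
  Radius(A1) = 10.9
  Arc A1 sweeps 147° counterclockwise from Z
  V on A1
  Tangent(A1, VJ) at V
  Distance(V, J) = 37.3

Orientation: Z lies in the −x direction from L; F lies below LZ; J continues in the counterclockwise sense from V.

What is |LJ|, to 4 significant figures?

41.00

L is at the origin; LZ is horizontal with |LZ| = 18.1 and Z on the −x side, so Z = (-18.10, 0.000). The tangent condition forces FZ to be normal to LZ, so F = Z + (0, -10.9) = (-18.10, -10.90). On A1, Z sits at bearing 90° from F; a 147° counterclockwise sweep puts V at bearing 237°, so V = F + 10.9·(cos 237°, sin 237°) = (-24.04, -20.04). Since A1 is tangent to VJ there, FV ⟂ VJ, so VJ runs along (−sin 237°, cos 237°); with |VJ| = 37.3, J = (7.246, -40.36). Then |LJ| = |J − L| = 41.00.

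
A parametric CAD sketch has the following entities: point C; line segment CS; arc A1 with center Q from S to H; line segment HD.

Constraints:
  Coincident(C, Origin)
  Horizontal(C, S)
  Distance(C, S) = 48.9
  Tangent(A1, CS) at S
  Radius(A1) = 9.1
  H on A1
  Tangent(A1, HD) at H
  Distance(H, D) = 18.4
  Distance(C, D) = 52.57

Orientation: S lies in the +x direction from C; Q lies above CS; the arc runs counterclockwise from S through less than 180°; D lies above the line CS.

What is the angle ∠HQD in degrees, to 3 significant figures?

63.7°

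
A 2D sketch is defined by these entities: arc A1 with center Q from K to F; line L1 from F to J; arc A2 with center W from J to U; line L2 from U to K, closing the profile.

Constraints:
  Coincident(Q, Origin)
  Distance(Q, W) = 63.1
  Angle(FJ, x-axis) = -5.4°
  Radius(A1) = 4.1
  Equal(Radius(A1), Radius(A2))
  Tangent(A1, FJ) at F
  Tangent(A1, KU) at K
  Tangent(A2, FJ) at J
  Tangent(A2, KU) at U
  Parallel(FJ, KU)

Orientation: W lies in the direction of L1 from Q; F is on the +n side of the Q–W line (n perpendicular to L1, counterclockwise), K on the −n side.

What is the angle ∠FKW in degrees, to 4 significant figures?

86.28°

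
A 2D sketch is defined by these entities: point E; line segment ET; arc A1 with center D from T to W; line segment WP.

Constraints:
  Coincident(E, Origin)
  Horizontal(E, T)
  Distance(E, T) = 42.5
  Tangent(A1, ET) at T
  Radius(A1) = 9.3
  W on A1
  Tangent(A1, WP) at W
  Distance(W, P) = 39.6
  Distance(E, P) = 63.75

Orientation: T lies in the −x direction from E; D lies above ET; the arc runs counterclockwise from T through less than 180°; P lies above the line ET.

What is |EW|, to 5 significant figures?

35.027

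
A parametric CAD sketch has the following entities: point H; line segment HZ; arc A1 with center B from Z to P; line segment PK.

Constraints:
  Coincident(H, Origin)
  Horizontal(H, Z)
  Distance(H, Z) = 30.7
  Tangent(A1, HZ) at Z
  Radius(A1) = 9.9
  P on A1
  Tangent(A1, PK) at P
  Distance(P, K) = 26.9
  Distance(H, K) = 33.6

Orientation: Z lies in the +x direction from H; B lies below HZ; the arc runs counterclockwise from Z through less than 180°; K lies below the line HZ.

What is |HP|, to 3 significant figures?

22.4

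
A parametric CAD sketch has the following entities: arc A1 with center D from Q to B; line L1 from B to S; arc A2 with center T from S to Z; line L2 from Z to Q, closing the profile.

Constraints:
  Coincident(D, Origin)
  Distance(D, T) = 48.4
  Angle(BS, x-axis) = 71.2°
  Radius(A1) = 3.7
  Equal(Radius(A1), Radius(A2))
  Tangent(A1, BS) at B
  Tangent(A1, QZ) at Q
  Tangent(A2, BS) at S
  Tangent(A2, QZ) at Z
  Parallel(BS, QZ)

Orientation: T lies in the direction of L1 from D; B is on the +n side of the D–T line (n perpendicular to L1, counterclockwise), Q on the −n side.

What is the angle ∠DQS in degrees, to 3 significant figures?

81.3°

Tangency of A1 to both parallel lines with radius 3.7 puts B and Q at D ± 3.7·n: B = (-3.50, 1.19), Q = (3.50, -1.19). Equal radii place S and Z the same way about T: S = T + 3.7·n = (12.1, 47.0), Z = T − 3.7·n = (19.1, 44.6). Then cos ∠DQS = QD·QS / (|QD||QS|), giving 81.3°.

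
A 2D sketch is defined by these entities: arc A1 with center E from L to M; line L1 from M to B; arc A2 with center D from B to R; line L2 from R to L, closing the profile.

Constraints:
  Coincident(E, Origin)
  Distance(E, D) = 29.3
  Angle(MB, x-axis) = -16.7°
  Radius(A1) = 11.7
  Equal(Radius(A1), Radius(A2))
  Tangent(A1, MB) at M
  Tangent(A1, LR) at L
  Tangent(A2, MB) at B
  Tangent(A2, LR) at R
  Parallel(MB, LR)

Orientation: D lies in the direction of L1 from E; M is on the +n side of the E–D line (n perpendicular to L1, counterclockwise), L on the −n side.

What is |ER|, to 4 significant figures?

31.55

The slot axis is L1's direction at -16.7°, so u = (cos -16.7°, sin -16.7°) = (0.9578, -0.2874) and n = (−sin -16.7°, cos -16.7°) = (0.2874, 0.9578). E is at the origin and D lies 29.3 along u from E, so D = 29.3·u = (28.06, -8.420). Tangency of A1 to both parallel lines with radius 11.7 puts M and L at E ± 11.7·n: M = (3.362, 11.21), L = (-3.362, -11.21). Equal radii place B and R the same way about D: B = D + 11.7·n = (31.43, 2.787), R = D − 11.7·n = (24.70, -19.63). Then |ER| = |R − E| = 31.55.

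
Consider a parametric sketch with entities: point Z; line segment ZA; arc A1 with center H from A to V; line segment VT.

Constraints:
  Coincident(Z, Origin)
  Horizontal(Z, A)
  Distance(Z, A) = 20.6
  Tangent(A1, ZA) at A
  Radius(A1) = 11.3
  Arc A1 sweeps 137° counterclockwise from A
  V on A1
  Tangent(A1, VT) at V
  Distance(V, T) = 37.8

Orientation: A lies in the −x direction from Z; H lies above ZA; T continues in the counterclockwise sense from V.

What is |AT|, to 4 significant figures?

49.53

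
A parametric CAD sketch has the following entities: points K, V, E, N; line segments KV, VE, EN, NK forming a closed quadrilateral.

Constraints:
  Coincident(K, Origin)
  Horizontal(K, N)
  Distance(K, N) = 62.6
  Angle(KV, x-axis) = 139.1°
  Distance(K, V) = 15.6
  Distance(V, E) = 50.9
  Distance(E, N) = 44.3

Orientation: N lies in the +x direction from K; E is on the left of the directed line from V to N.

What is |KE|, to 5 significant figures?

47.325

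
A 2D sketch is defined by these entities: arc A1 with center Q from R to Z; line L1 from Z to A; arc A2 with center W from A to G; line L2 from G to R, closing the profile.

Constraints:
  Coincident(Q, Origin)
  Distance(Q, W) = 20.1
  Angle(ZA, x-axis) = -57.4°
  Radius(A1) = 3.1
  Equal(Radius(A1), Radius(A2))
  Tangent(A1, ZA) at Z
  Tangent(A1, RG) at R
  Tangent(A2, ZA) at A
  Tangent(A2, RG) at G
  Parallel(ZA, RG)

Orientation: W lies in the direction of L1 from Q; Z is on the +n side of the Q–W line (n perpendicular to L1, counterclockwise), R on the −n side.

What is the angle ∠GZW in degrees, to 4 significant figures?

8.375°

The slot axis is L1's direction at -57.4°, so u = (cos -57.4°, sin -57.4°) = (0.5388, -0.8425) and n = (−sin -57.4°, cos -57.4°) = (0.8425, 0.5388). Q is at the origin and W lies 20.1 along u from Q, so W = 20.1·u = (10.83, -16.93). Tangency of A1 to both parallel lines with radius 3.1 puts Z and R at Q ± 3.1·n: Z = (2.612, 1.670), R = (-2.612, -1.670). Equal radii place A and G the same way about W: A = W + 3.1·n = (13.44, -15.26), G = W − 3.1·n = (8.218, -18.60). Then cos ∠GZW = ZG·ZW / (|ZG||ZW|), giving 8.375°.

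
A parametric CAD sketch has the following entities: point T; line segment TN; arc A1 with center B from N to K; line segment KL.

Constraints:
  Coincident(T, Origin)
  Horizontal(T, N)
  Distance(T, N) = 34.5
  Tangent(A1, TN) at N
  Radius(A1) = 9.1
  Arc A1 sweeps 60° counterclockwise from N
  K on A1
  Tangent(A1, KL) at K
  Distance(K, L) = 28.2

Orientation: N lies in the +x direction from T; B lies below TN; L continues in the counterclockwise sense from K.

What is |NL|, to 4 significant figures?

36.37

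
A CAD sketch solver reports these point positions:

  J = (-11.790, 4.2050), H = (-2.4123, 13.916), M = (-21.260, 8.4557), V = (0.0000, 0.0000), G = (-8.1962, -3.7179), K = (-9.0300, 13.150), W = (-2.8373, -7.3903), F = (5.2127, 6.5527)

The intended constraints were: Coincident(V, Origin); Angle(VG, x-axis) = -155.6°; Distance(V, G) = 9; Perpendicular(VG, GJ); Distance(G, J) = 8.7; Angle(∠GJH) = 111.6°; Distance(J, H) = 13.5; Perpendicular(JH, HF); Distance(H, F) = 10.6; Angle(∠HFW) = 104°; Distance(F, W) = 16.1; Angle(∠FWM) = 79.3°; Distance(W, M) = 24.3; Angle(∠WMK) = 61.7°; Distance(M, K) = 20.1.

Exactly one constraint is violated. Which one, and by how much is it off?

Distance(M, K) = 20.1 — off by 7.00.

V = (0.00, 0.00) ✓; VG at -155.6° ✓; |VG| = 9.000 ✓; ∠(VG, GJ) = 90.00° ✓; |GJ| = 8.700 ✓; ∠GJH = 111.6° ✓; |JH| = 13.50 ✓; ∠(JH, HF) = 90.00° ✓; |HF| = 10.60 ✓; ∠HFW = 104.0° ✓; |FW| = 16.10 ✓; ∠FWM = 79.30° ✓; |WM| = 24.30 ✓; ∠WMK = 61.70° ✓; |MK| = 13.10 ✗.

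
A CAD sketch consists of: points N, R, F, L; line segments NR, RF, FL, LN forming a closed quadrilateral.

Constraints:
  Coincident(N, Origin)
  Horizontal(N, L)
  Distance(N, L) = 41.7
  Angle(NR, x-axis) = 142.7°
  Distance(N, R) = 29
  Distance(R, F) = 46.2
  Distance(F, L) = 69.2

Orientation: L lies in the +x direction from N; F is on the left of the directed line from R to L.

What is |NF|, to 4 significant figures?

56.55

Checks: |RF| = 46.20 ✓; |FL| = 69.20 ✓.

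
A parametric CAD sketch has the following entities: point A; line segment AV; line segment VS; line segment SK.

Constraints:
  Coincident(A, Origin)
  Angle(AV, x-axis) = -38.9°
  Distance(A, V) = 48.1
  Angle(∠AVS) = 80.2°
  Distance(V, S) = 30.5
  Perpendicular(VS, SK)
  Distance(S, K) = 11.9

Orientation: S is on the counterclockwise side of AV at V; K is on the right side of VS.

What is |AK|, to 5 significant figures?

63.357

A is at the origin; AV runs at -38.9° with length 48.1, so V = 48.1·(cos -38.9°, sin -38.9°) = (37.433, -30.205). ∠AVS = 80.2°, so VS runs at -38.9° + (180° − 80.2°) = 60.900° from the x-axis; with |VS| = 30.5, S = V + 30.5·(cos 60.900°, sin 60.900°) = (52.267, -3.5550). VS is perpendicular to SK; with |SK| = 11.9 on the right of VS, K = S + 11.9·(0.87377, -0.48634) = (62.665, -9.3424). Then |AK| = |K − A| = 63.357.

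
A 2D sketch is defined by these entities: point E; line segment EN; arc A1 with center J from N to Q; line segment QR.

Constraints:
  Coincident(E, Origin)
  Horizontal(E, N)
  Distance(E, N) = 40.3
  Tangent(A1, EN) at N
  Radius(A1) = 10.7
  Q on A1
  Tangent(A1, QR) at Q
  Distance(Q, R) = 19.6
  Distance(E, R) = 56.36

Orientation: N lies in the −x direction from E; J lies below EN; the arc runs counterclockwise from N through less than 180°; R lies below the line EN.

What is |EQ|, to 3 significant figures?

52.4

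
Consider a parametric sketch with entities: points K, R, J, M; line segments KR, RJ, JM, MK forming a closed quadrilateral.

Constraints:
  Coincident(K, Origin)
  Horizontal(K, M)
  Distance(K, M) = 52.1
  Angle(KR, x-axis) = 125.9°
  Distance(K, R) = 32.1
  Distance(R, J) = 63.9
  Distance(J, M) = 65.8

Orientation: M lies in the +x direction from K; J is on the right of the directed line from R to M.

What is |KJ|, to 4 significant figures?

36.04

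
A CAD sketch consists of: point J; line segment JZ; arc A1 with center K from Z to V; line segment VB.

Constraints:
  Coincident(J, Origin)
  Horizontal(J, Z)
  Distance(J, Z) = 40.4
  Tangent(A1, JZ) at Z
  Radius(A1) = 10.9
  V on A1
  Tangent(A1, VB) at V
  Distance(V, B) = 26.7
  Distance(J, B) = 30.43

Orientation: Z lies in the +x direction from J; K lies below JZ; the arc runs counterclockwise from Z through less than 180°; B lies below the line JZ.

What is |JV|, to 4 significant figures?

31.92

Checks: |KV| = 10.90 ✓; ∠(KV, VB) = 90.00° ✓; |VB| = 26.70 ✓; |JB| = 30.43 ✓.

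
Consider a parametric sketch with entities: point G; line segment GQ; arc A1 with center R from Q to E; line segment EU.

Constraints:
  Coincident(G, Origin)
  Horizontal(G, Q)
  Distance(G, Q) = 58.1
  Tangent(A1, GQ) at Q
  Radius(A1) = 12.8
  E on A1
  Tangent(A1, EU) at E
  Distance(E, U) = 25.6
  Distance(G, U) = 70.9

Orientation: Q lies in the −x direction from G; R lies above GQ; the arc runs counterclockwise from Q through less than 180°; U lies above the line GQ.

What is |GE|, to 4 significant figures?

50.01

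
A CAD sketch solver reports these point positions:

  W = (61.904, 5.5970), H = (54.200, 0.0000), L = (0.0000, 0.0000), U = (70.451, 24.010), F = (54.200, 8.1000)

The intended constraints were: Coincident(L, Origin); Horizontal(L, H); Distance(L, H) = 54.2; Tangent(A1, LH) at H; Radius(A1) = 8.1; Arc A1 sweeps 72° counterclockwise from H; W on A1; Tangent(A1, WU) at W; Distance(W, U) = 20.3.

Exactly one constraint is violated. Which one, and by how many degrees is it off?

Tangent(A1, WU) at W — off by 6.90°.

L = (0.00, 0.00) ✓; L.y = 0.00, H.y = 0.00 ✓; |LH| = 54.20 ✓; ∠(FH, HL) = 90.00° ✓; |FH| = 8.100 ✓; bearing(F→W) − bearing(F→H) = 72.00° ✓; |FW| = 8.100 ✓; ∠(FW, WU) = 96.90° ✗; |WU| = 20.30 ✓.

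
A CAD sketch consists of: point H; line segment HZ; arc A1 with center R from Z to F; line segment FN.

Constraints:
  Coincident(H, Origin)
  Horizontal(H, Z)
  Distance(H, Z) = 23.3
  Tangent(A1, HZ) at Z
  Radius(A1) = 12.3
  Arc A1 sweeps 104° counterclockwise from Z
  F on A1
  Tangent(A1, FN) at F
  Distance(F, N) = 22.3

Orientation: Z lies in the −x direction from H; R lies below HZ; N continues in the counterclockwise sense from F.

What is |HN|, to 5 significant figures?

47.466

H is at the origin; HZ is horizontal with |HZ| = 23.3 and Z on the −x side, so Z = (-23.300, 0.0000). A1 meets HZ tangentially, so RZ is at right angles to HZ, so R = Z + (0, -12.3) = (-23.300, -12.300). On A1, Z sits at bearing 90° from R; a 104° counterclockwise sweep puts F at bearing 194°, so F = R + 12.3·(cos 194°, sin 194°) = (-35.235, -15.276). Since A1 is tangent to FN there, RF ⟂ FN, so FN runs along (−sin 194°, cos 194°); with |FN| = 22.3, N = (-29.840, -36.913). Then |HN| = |N − H| = 47.466.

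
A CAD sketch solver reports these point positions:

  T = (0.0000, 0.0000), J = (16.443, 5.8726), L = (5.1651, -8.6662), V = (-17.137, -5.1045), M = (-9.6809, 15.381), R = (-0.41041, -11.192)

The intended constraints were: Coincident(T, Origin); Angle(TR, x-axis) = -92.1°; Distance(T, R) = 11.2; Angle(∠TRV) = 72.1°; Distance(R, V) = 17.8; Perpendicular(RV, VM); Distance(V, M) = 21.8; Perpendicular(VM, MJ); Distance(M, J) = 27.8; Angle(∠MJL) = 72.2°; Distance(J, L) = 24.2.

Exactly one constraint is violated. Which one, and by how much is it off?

Distance(J, L) = 24.2 — off by 5.80.

T = (0.00, 0.00) ✓; TR at -92.10° ✓; |TR| = 11.20 ✓; ∠TRV = 72.10° ✓; |RV| = 17.80 ✓; ∠(RV, VM) = 90.00° ✓; |VM| = 21.80 ✓; ∠(VM, MJ) = 90.00° ✓; |MJ| = 27.80 ✓; ∠MJL = 72.20° ✓; |JL| = 18.40 ✗.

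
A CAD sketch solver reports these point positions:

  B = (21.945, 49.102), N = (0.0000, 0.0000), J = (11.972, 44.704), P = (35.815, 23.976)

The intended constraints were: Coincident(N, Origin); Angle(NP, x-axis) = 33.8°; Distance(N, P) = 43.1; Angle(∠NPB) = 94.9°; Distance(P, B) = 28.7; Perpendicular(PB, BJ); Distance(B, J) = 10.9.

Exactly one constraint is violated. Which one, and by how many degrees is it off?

Perpendicular(PB, BJ) — off by 5.10°.

N = (0.00, 0.00) ✓; NP at 33.80° ✓; |NP| = 43.10 ✓; ∠NPB = 94.90° ✓; |PB| = 28.70 ✓; ∠(PB, BJ) = 84.90° ✗; |BJ| = 10.90 ✓.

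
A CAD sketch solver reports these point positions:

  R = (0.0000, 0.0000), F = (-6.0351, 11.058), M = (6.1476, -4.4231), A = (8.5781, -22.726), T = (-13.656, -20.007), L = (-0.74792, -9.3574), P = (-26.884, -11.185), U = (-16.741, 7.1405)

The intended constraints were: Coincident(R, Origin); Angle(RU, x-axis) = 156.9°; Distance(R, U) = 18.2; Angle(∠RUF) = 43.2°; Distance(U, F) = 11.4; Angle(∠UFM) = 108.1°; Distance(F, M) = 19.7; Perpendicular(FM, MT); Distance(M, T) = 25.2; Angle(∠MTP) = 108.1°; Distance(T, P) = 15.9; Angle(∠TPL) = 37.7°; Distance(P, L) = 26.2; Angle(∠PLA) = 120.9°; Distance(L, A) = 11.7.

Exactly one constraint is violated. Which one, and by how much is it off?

Distance(L, A) = 11.7 — off by 4.60.

R = (0.00, 0.00) ✓; RU at 156.9° ✓; |RU| = 18.20 ✓; ∠RUF = 43.20° ✓; |UF| = 11.40 ✓; ∠UFM = 108.1° ✓; |FM| = 19.70 ✓; ∠(FM, MT) = 90.00° ✓; |MT| = 25.20 ✓; ∠MTP = 108.1° ✓; |TP| = 15.90 ✓; ∠TPL = 37.70° ✓; |PL| = 26.20 ✓; ∠PLA = 120.9° ✓; |LA| = 16.30 ✗.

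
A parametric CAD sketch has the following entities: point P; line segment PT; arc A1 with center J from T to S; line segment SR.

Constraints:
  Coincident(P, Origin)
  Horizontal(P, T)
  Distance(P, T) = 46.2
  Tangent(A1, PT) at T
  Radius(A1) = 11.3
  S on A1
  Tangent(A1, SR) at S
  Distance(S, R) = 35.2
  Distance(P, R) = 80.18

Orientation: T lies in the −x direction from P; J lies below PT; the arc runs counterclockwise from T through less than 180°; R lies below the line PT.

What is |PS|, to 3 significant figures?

57.2

Checks: |JT| = 11.30 ✓; |JS| = 11.30 ✓; ∠(JS, SR) = 90.00° ✓; |SR| = 35.20 ✓; |PR| = 80.18 ✓.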